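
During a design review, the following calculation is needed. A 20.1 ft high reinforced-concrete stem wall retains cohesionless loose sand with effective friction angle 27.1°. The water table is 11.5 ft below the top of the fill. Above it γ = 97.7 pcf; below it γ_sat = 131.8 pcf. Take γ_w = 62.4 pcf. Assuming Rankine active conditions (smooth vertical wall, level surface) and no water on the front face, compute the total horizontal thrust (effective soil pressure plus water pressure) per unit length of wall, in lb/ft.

K_a = tan²(45° − φ/2) = 0.3741.
γ' = 131.8 − 62.4 = 69.40 pcf. Depth below WT = 8.6 ft.
σ'_h at WT = K_a γ d_w = 420.3 psf; at base = 420.3 + K_a γ' × 8.6 = 643.5 psf.
P₁ (0–11.5 ft) = ½×420.3×11.5 = 2417. P₂ (11.5–20.1 ft) = ½(420.3+643.5)×8.6 = 4574.
P_w = ½ γ_w h₂² = 0.5×62.4×8.6² = 2308. Total = 2417+4574+2308 = 9298 lb/ft.

9300 lb/ft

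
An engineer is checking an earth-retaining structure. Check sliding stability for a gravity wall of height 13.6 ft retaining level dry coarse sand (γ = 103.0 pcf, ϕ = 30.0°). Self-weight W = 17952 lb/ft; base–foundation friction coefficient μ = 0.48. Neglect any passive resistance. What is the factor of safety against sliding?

K_a = tan²(45° − 30.0°/2) = 0.3333.
P_a = ½K_aγH² = 0.5×0.3333×103.0×13.6² = 3175 lb/ft, acting at H/3 = 4.533 ft above the base.
FS_sliding = μW / P_a = 0.48×17952 / 3175 = 2.714.

2.71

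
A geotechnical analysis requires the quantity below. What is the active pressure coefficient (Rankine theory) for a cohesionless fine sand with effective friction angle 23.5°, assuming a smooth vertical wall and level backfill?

K_a = tan²(45° − φ/2) = tan²(33.25°) = 0.4298.

0.430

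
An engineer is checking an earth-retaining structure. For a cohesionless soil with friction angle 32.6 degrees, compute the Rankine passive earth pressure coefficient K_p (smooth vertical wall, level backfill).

K_p = (1 + sin φ)/(1 − sin φ) = tan²(45° + 32.6°/2) = 3.336.

3.34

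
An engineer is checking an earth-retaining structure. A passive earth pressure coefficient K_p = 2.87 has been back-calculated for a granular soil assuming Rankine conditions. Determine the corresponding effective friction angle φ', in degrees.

28.9°

K_p = (1+sin φ)/(1−sin φ) ⇒ sin φ = (K_p − 1)/(K_p + 1) = 0.4832.
φ = arcsin(0.4832) = 28.89°.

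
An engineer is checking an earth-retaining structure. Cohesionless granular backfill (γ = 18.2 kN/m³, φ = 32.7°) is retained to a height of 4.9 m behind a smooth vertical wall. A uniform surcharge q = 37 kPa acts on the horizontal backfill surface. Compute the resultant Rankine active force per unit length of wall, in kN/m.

K_a = tan²(45° − φ/2) = 0.2985.
Soil triangle: ½ K_a γ H² = 0.5×0.2985×18.2×4.9² = 65.22 kN/m.
Surcharge rectangle: K_a q H = 0.2985×37×4.9 = 54.12 kN/m.
Total = 65.22 + 54.12 = 119.3 kN/m.

119 kN/m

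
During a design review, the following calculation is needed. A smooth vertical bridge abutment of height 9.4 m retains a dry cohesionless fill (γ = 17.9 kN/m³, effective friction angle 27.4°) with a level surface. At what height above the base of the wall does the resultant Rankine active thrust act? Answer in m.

3.13 m

K_a = 0.3697.
The pressure distribution is triangular, so the resultant acts at H/3 above the base = 9.4/3 = 3.133 m.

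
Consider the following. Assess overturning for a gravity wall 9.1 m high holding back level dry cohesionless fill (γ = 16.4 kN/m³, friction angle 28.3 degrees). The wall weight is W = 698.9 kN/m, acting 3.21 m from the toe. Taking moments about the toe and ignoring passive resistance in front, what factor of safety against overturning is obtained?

3.05

K_a = tan²(45° − 28.3°/2) = 0.3568.
P_a = ½K_aγH² = 0.5×0.3568×16.4×9.1² = 242.3 kN/m, acting at H/3 = 3.033 m above the base.
Overturning moment M_o = P_a × H/3 = 242.3 × 3.033 = 734.9.
Resisting moment M_r = W × 3.21 = 698.9 × 3.21 = 2243.
FS_overturning = M_r/M_o = 2243/734.9 = 3.053.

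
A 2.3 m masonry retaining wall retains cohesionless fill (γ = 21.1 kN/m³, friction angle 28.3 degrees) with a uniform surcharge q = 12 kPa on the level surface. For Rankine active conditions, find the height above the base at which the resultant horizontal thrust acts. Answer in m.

0.894 m

K_a = 0.3568.
Triangular part P₁ = ½K_aγH² = 19.91 at H/3 = 0.7667 m; rectangular part P₂ = K_a q H = 9.847 at H/2 = 1.150 m.
ȳ = (P₁·0.7667 + P₂·1.150)/(P₁+P₂) = 0.8935 m.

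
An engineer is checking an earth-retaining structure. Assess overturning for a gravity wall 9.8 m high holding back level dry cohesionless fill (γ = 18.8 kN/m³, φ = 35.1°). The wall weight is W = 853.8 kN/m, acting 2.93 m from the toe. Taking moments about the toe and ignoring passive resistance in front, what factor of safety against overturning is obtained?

K_a = tan²(45° − 35.1°/2) = 0.2698.
P_a = ½K_aγH² = 0.5×0.2698×18.8×9.8² = 243.6 kN/m, acting at H/3 = 3.267 m above the base.
Overturning moment M_o = P_a × H/3 = 243.6 × 3.267 = 795.8.
Resisting moment M_r = W × 2.93 = 853.8 × 2.93 = 2502.
FS_overturning = M_r/M_o = 2502/795.8 = 3.144.

3.14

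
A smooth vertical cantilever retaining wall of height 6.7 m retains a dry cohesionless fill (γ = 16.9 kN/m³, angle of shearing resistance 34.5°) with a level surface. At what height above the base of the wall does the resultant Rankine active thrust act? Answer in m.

K_a = 0.2768.
The pressure distribution is triangular, so the resultant acts at H/3 above the base = 6.7/3 = 2.233 m.

2.23 m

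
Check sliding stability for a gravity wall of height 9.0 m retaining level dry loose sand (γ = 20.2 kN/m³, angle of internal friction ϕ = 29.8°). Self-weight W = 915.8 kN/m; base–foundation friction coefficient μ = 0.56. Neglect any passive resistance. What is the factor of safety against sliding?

1.87

K_a = tan²(45° − 29.8°/2) = 0.3360.
P_a = ½K_aγH² = 0.5×0.3360×20.2×9.0² = 274.9 kN/m, acting at H/3 = 3.000 m above the base.
FS_sliding = μW / P_a = 0.56×915.8 / 274.9 = 1.866.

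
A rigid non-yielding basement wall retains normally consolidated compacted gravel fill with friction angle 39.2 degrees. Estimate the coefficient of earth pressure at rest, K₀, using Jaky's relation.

K₀ = 1 − sin φ' = 1 − sin 39.2° = 0.3680.

0.368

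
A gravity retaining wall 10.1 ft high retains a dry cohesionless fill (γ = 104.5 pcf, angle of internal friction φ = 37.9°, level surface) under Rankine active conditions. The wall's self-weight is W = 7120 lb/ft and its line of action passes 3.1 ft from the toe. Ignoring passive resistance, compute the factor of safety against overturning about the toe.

5.15

K_a = tan²(45° − 37.9°/2) = 0.2389.
P_a = ½K_aγH² = 0.5×0.2389×104.5×10.1² = 1274 lb/ft, acting at H/3 = 3.367 ft above the base.
Overturning moment M_o = P_a × H/3 = 1274 × 3.367 = 4288.
Resisting moment M_r = W × 3.1 = 7120 × 3.1 = 22070.
FS_overturning = M_r/M_o = 22070/4288 = 5.148.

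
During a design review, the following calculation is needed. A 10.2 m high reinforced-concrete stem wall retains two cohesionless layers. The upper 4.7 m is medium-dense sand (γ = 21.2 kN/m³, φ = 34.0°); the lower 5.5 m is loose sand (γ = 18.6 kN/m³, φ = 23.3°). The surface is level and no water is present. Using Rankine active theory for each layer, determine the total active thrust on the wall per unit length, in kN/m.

425 kN/m

K_a1 = tan²(45°−34.0°/2) = 0.2827; K_a2 = tan²(45°−23.3°/2) = 0.4331.
Layer 1: σ at base = K_a1 γ₁ h₁ = 28.17 kPa; P₁ = ½×28.17×4.7 = 66.20.
Layer 2: σ_v at top = γ₁h₁ = 99.64; σ_h top = K_a2×99.64 = 43.16; σ_h base = K_a2×(99.64+18.6×5.5) = 87.47.
P₂ = ½(43.16+87.47)×5.5 = 359.2. Total P_a = 66.20+359.2 = 425.4 kN/m.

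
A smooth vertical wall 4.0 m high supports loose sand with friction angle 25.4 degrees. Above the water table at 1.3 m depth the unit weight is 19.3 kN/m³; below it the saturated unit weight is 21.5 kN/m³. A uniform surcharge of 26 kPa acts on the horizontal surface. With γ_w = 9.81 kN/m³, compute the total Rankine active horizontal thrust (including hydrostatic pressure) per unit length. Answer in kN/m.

128 kN/m

K_a = tan²(45° − φ/2) = 0.3996.
γ' = 21.5 − 9.81 = 11.69 kN/m³. h₂ = H − d_w = 2.7 m.
σ'_h: at surface K_a·q = 10.39; at WT K_a(q+γd_w) = 20.42; at base K_a(q+γd_w+γ'h₂) = 33.03 kPa.
P₁ = ½(10.39+20.42)×1.3 = 20.03; P₂ = ½(20.42+33.03)×2.7 = 72.16; P_w = ½γ_w h₂² = 35.76.
Total = 20.03+72.16+35.76 = 127.9 kN/m.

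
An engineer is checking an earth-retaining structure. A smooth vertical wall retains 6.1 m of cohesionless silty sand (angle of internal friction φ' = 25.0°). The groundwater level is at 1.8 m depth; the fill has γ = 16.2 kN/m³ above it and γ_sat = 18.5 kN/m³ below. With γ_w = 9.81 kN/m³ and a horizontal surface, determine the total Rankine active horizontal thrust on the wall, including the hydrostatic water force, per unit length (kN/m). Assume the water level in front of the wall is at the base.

K_a = tan²(45° − φ/2) = 0.4059.
γ' = 18.5 − 9.81 = 8.690 kN/m³. Depth below WT = 4.3 m.
σ'_h at WT = K_a γ d_w = 11.83 kPa; at base = 11.83 + K_a γ' × 4.3 = 27.00 kPa.
P₁ (0–1.8 m) = ½×11.83×1.8 = 10.65. P₂ (1.8–6.1 m) = ½(11.83+27.00)×4.3 = 83.50.
P_w = ½ γ_w h₂² = 0.5×9.81×4.3² = 90.69. Total = 10.65+83.50+90.69 = 184.8 kN/m.

185 kN/m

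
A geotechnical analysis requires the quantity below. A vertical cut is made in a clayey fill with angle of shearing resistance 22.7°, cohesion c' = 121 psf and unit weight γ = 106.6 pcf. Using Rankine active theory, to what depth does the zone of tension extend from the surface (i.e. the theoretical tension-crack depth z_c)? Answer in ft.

K_a = tan²(45° − 22.7°/2) = 0.4431; √K_a = 0.6657.
The active pressure is zero where K_a γ z = 2c√K_a, so z_c = 2c/(γ√K_a) = 2×121/(106.6×0.6657) = 3.410 ft.

3.41 ft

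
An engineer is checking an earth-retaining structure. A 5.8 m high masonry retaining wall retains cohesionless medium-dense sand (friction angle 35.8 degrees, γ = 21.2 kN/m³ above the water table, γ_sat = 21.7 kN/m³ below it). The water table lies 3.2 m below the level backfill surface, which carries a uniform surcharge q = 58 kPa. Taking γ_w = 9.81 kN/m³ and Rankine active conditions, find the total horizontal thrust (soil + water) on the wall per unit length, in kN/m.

206 kN/m

K_a = tan²(45° − φ/2) = 0.2619.
γ' = 21.7 − 9.81 = 11.89 kN/m³. h₂ = H − d_w = 2.6 m.
σ'_h: at surface K_a·q = 15.19; at WT K_a(q+γd_w) = 32.95; at base K_a(q+γd_w+γ'h₂) = 41.05 kPa.
P₁ = ½(15.19+32.95)×3.2 = 77.03; P₂ = ½(32.95+41.05)×2.6 = 96.20; P_w = ½γ_w h₂² = 33.16.
Total = 77.03+96.20+33.16 = 206.4 kN/m.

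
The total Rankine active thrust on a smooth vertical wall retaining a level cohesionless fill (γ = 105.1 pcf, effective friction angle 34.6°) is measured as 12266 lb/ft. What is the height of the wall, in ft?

K_a = 0.2756. P_a = ½ K_a γ H² ⇒ H = √(2P_a/(K_a γ)).
H = √(2×12266/(0.2756×105.1)) = 29.10 ft.

29.1 ft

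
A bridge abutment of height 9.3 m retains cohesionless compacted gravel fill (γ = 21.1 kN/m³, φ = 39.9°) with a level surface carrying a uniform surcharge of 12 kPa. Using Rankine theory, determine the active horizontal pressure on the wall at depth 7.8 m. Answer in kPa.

K_a = (1 − sin φ)/(1 + sin φ) = 0.2184.
σ_v = γz + q = 21.1 × 7.8 + 12 = 176.6 kPa.
σ_h = K_a σ_v = 0.2184 × 176.6 = 38.57 kPa.

38.6 kPa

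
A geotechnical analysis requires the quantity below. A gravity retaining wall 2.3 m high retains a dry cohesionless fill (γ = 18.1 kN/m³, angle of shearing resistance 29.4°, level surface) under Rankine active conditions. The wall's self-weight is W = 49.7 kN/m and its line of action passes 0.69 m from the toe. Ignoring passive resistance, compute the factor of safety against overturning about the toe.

K_a = tan²(45° − 29.4°/2) = 0.3415.
P_a = ½K_aγH² = 0.5×0.3415×18.1×2.3² = 16.35 kN/m, acting at H/3 = 0.7667 m above the base.
Overturning moment M_o = P_a × H/3 = 16.35 × 0.7667 = 12.53.
Resisting moment M_r = W × 0.69 = 49.7 × 0.69 = 34.29.
FS_overturning = M_r/M_o = 34.29/12.53 = 2.736.

2.74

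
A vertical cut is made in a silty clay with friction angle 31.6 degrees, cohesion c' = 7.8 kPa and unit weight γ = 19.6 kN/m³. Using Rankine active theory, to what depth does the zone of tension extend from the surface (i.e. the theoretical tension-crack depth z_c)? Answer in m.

K_a = tan²(45° − 31.6°/2) = 0.3123; √K_a = 0.5589.
The active pressure is zero where K_a γ z = 2c√K_a, so z_c = 2c/(γ√K_a) = 2×7.8/(19.6×0.5589) = 1.424 m.

1.42 m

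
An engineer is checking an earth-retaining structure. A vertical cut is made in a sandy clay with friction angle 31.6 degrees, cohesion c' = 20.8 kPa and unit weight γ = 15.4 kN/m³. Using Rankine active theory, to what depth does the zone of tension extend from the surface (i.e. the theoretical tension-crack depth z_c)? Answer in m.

4.83 m

K_a = tan²(45° − 31.6°/2) = 0.3123; √K_a = 0.5589.
The active pressure is zero where K_a γ z = 2c√K_a, so z_c = 2c/(γ√K_a) = 2×20.8/(15.4×0.5589) = 4.833 m.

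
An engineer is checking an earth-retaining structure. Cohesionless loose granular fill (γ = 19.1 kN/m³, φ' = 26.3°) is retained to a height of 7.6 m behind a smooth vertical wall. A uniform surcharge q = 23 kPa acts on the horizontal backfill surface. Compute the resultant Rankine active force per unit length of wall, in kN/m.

280 kN/m

K_a = tan²(45° − φ/2) = 0.3859.
Soil triangle: ½ K_a γ H² = 0.5×0.3859×19.1×7.6² = 212.9 kN/m.
Surcharge rectangle: K_a q H = 0.3859×23×7.6 = 67.46 kN/m.
Total = 212.9 + 67.46 = 280.3 kN/m.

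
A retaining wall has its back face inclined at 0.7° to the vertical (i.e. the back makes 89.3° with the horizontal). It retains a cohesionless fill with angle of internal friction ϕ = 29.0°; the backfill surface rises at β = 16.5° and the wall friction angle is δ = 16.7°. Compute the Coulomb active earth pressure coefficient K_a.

K_a = sin²(α+φ) / [sin²α · sin(α−δ) · (1 + √{sin(φ+δ)sin(φ−β) / (sin(α−δ)sin(α+β))})²].
With α = 89.3°, φ = 29.0°, δ = 16.7°, β = 16.5°: K_a = 0.4083.

0.408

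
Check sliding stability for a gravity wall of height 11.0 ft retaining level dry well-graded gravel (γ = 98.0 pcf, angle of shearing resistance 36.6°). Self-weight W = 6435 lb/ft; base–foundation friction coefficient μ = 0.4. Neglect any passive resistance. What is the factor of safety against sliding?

1.72

K_a = tan²(45° − 36.6°/2) = 0.2530.
P_a = ½K_aγH² = 0.5×0.2530×98.0×11.0² = 1500 lb/ft, acting at H/3 = 3.667 ft above the base.
FS_sliding = μW / P_a = 0.4×6435 / 1500 = 1.716.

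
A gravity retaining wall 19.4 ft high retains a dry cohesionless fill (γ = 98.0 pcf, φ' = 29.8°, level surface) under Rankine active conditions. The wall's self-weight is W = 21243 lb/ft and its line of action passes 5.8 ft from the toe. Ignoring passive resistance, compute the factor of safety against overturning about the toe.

3.07

K_a = tan²(45° − 29.8°/2) = 0.3360.
P_a = ½K_aγH² = 0.5×0.3360×98.0×19.4² = 6197 lb/ft, acting at H/3 = 6.467 ft above the base.
Overturning moment M_o = P_a × H/3 = 6197 × 6.467 = 40070.
Resisting moment M_r = W × 5.8 = 21243 × 5.8 = 123200.
FS_overturning = M_r/M_o = 123200/40070 = 3.075.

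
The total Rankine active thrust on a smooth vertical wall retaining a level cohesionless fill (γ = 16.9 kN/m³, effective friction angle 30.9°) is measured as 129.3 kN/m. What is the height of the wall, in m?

K_a = 0.3214. P_a = ½ K_a γ H² ⇒ H = √(2P_a/(K_a γ)).
H = √(2×129.3/(0.3214×16.9)) = 6.900 m.

6.90 m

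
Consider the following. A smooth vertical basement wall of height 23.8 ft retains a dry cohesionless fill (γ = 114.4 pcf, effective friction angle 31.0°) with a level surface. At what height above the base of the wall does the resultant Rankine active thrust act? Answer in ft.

7.93 ft

K_a = 0.3201.
The pressure distribution is triangular, so the resultant acts at H/3 above the base = 23.8/3 = 7.933 ft.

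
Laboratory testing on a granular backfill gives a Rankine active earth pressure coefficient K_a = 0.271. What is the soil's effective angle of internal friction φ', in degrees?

35.0°

K_a = tan²(45° − φ/2) ⇒ 45° − φ/2 = arctan(√0.271) = 27.50°.
φ = 2(45° − 27.50°) = 35.00°.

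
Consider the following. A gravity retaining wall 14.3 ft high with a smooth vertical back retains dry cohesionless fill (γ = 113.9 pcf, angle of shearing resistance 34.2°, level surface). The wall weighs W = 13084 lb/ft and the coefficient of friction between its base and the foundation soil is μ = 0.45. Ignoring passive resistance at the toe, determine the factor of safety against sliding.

1.80

K_a = tan²(45° − 34.2°/2) = 0.2803.
P_a = ½K_aγH² = 0.5×0.2803×113.9×14.3² = 3265 lb/ft, acting at H/3 = 4.767 ft above the base.
FS_sliding = μW / P_a = 0.45×13084 / 3265 = 1.803.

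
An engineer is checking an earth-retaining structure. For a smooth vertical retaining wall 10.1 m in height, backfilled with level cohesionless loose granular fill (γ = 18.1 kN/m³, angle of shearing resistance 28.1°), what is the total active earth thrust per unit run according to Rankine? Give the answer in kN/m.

K_a = tan²(45° − φ/2) = 0.3596.
P_a = ½ K_a γ H² = 0.5 × 0.3596 × 18.1 × 10.1² = 332.0 kN/m.

332 kN/m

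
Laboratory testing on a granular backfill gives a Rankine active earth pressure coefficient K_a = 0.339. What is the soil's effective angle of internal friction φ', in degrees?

29.6°

K_a = tan²(45° − φ/2) ⇒ 45° − φ/2 = arctan(√0.339) = 30.21°.
φ = 2(45° − 30.21°) = 29.58°.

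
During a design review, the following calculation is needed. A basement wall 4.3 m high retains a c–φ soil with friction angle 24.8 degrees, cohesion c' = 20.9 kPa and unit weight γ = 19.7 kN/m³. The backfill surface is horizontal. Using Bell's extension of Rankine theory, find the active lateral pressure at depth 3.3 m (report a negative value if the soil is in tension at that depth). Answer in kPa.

-0.143 kPa

K_a = (1 − sin φ)/(1 + sin φ) = 0.4090.
σ_a = K_a γ z − 2c√K_a = 0.4090×19.7×3.3 − 2×20.9×0.6395 = -0.1435 kPa.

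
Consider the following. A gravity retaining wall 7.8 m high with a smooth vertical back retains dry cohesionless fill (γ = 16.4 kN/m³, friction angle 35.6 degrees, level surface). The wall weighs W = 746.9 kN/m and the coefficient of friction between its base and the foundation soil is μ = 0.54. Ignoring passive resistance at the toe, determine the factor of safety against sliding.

K_a = tan²(45° − 35.6°/2) = 0.2641.
P_a = ½K_aγH² = 0.5×0.2641×16.4×7.8² = 131.8 kN/m, acting at H/3 = 2.600 m above the base.
FS_sliding = μW / P_a = 0.54×746.9 / 131.8 = 3.061.

3.06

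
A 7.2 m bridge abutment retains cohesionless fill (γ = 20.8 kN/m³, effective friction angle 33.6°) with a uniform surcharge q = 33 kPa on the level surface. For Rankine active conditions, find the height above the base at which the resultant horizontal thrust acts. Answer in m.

2.77 m

K_a = 0.2875.
Triangular part P₁ = ½K_aγH² = 155.0 at H/3 = 2.400 m; rectangular part P₂ = K_a q H = 68.31 at H/2 = 3.600 m.
ȳ = (P₁·2.400 + P₂·3.600)/(P₁+P₂) = 2.767 m.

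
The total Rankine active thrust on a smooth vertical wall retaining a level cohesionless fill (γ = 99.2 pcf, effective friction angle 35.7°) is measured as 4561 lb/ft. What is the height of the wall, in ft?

18.7 ft

K_a = 0.2630. P_a = ½ K_a γ H² ⇒ H = √(2P_a/(K_a γ)).
H = √(2×4561/(0.2630×99.2)) = 18.70 ft.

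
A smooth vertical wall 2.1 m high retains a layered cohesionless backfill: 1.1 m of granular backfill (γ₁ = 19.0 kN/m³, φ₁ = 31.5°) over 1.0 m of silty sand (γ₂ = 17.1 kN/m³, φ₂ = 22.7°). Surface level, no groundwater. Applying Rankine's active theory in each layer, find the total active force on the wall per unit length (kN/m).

16.7 kN/m

K_a1 = tan²(45°−31.5°/2) = 0.3136; K_a2 = tan²(45°−22.7°/2) = 0.4431.
Layer 1: σ at base = K_a1 γ₁ h₁ = 6.555 kPa; P₁ = ½×6.555×1.1 = 3.605.
Layer 2: σ_v at top = γ₁h₁ = 20.90; σ_h top = K_a2×20.90 = 9.261; σ_h base = K_a2×(20.90+17.1×1.0) = 16.84.
P₂ = ½(9.261+16.84)×1.0 = 13.05. Total P_a = 3.605+13.05 = 16.65 kN/m.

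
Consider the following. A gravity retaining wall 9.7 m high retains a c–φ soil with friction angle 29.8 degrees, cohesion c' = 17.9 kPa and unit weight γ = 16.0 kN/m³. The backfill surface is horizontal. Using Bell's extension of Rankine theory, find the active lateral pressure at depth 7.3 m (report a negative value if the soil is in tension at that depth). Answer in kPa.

18.5 kPa

K_a = (1 − sin φ)/(1 + sin φ) = 0.3360.
σ_a = K_a γ z − 2c√K_a = 0.3360×16.0×7.3 − 2×17.9×0.5797 = 18.50 kPa.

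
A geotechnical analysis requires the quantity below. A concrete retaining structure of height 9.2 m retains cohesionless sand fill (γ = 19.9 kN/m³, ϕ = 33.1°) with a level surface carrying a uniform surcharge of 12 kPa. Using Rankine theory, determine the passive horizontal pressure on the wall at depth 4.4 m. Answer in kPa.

339 kPa

K_p = (1 + sin φ)/(1 − sin φ) = 3.406.
σ_v = γz + q = 19.9 × 4.4 + 12 = 99.56 kPa.
σ_h = K_p σ_v = 3.406 × 99.56 = 339.1 kPa.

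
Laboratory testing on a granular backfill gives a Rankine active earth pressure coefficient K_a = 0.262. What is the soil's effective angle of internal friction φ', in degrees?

35.8°

K_a = tan²(45° − φ/2) ⇒ 45° − φ/2 = arctan(√0.262) = 27.11°.
φ = 2(45° − 27.11°) = 35.79°.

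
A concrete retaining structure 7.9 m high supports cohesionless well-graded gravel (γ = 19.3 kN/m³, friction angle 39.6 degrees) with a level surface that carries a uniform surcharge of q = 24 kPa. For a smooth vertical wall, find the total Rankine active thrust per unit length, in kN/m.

K_a = tan²(45° − φ/2) = 0.2214.
Soil triangle: ½ K_a γ H² = 0.5×0.2214×19.3×7.9² = 133.4 kN/m.
Surcharge rectangle: K_a q H = 0.2214×24×7.9 = 41.98 kN/m.
Total = 133.4 + 41.98 = 175.3 kN/m.

175 kN/m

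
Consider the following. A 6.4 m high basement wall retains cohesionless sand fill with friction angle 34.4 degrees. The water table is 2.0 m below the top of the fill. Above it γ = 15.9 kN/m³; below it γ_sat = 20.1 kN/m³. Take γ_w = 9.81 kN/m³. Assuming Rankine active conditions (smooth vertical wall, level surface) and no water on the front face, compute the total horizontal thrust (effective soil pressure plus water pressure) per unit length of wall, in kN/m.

K_a = tan²(45° − φ/2) = 0.2780.
γ' = 20.1 − 9.81 = 10.29 kN/m³. Depth below WT = 4.4 m.
σ'_h at WT = K_a γ d_w = 8.840 kPa; at base = 8.840 + K_a γ' × 4.4 = 21.43 kPa.
P₁ (0–2.0 m) = ½×8.840×2.0 = 8.840. P₂ (2.0–6.4 m) = ½(8.840+21.43)×4.4 = 66.58.
P_w = ½ γ_w h₂² = 0.5×9.81×4.4² = 94.96. Total = 8.840+66.58+94.96 = 170.4 kN/m.

170 kN/m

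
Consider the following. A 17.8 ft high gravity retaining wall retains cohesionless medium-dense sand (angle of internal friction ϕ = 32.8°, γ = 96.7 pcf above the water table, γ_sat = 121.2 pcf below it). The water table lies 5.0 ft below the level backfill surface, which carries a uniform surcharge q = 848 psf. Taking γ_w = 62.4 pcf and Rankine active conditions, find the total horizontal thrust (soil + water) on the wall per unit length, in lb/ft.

K_a = tan²(45° − φ/2) = 0.2973.
γ' = 121.2 − 62.4 = 58.80 pcf. h₂ = H − d_w = 12.8 ft.
σ'_h: at surface K_a·q = 252.1; at WT K_a(q+γd_w) = 395.8; at base K_a(q+γd_w+γ'h₂) = 619.5 psf.
P₁ = ½(252.1+395.8)×5.0 = 1620; P₂ = ½(395.8+619.5)×12.8 = 6498; P_w = ½γ_w h₂² = 5112.
Total = 1620+6498+5112 = 13230 lb/ft.

13200 lb/ft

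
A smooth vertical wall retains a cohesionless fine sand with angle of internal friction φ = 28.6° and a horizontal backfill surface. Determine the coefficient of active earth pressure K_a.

0.353

K_a = tan²(45° − φ/2) = tan²(30.70°) = 0.3525.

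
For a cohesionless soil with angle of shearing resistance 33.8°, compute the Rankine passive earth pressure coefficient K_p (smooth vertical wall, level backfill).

3.51

K_p = (1 + sin φ)/(1 − sin φ) = tan²(45° + 33.8°/2) = 3.508.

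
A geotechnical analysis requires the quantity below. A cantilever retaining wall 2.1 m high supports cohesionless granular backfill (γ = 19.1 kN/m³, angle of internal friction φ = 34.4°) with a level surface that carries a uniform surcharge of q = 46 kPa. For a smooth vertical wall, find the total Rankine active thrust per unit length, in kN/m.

K_a = tan²(45° − φ/2) = 0.2780.
Soil triangle: ½ K_a γ H² = 0.5×0.2780×19.1×2.1² = 11.71 kN/m.
Surcharge rectangle: K_a q H = 0.2780×46×2.1 = 26.85 kN/m.
Total = 11.71 + 26.85 = 38.56 kN/m.

38.6 kN/m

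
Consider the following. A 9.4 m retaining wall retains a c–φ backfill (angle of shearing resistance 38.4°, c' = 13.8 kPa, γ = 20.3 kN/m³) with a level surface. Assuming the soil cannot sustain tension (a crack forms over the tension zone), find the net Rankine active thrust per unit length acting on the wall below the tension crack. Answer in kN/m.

103 kN/m

K_a = 0.2337; √K_a = 0.4834.
Tension-crack depth z_c = 2c/(γ√K_a) = 2×13.8/(20.3×0.4834) = 2.812 m.
σ_a at base = K_a γ H − 2c√K_a = 0.2337×20.3×9.4 − 2×13.8×0.4834 = 31.25 kPa.
P_a = ½ × 31.25 × (H − z_c) = 0.5×31.25×6.588 = 102.9 kN/m.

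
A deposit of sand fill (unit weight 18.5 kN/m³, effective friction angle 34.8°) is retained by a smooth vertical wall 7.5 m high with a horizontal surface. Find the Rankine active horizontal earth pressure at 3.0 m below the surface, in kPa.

K_a = (1 − sin φ)/(1 + sin φ) = 0.2733.
σ_h = K_a γ z = 0.2733 × 18.5 × 3.0 = 15.17 kPa.

15.2 kPa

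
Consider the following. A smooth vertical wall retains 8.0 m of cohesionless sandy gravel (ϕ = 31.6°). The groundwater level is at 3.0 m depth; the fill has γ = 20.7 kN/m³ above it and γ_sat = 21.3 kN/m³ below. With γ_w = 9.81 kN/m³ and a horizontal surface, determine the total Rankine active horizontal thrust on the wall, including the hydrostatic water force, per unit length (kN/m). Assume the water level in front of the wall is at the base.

294 kN/m

K_a = tan²(45° − φ/2) = 0.3123.
γ' = 21.3 − 9.81 = 11.49 kN/m³. Depth below WT = 5.0 m.
σ'_h at WT = K_a γ d_w = 19.40 kPa; at base = 19.40 + K_a γ' × 5.0 = 37.34 kPa.
P₁ (0–3.0 m) = ½×19.40×3.0 = 29.10. P₂ (3.0–8.0 m) = ½(19.40+37.34)×5.0 = 141.8.
P_w = ½ γ_w h₂² = 0.5×9.81×5.0² = 122.6. Total = 29.10+141.8+122.6 = 293.6 kN/m.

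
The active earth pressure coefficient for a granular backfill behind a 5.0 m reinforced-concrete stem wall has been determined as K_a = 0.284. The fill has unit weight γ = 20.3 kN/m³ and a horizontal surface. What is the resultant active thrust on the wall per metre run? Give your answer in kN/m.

72.1 kN/m

P = ½ K_a γ H² = 0.5 × 0.284 × 20.3 × 5.0² = 72.06 kN/m.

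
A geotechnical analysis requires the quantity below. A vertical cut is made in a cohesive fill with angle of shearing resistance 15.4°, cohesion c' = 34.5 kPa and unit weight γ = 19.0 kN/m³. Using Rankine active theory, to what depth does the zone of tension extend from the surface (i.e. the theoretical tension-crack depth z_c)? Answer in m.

K_a = tan²(45° − 15.4°/2) = 0.5803; √K_a = 0.7618.
The active pressure is zero where K_a γ z = 2c√K_a, so z_c = 2c/(γ√K_a) = 2×34.5/(19.0×0.7618) = 4.767 m.

4.77 m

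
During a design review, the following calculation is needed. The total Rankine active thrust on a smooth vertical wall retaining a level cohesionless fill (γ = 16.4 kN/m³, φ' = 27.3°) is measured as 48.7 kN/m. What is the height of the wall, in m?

4.00 m

K_a = 0.3711. P_a = ½ K_a γ H² ⇒ H = √(2P_a/(K_a γ)).
H = √(2×48.7/(0.3711×16.4)) = 4.000 m.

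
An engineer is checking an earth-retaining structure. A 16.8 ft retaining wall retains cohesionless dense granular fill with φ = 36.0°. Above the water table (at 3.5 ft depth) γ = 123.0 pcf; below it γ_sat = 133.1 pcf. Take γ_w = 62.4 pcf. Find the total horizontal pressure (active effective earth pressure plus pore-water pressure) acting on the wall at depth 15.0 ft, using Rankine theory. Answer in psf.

K_a = (1 − sin φ)/(1 + sin φ) = 0.2596.
γ' = 133.1 − 62.4 = 70.70 pcf.
Effective vertical stress at 15.0 ft: σ'_v = 123.0×3.5 + 70.70×11.5 = 1244 psf.
σ'_h = K_a σ'_v = 0.2596 × 1244 = 322.8 psf; u = γ_w × 11.5 = 717.6 psf.
Total σ_h = 322.8 + 717.6 = 1040 psf.

1040 psf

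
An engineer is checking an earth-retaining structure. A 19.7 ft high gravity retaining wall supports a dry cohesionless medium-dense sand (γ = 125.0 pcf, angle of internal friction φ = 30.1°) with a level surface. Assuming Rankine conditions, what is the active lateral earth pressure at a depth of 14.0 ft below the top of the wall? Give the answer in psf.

581 psf

K_a = (1 − sin φ)/(1 + sin φ) = 0.3320.
σ_h = K_a γ z = 0.3320 × 125.0 × 14.0 = 581.0 psf.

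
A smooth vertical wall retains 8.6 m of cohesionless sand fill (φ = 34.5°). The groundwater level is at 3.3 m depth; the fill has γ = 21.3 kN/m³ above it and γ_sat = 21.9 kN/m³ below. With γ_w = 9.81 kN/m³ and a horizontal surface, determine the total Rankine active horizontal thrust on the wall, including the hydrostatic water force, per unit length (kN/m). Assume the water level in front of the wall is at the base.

K_a = tan²(45° − φ/2) = 0.2768.
γ' = 21.9 − 9.81 = 12.09 kN/m³. Depth below WT = 5.3 m.
σ'_h at WT = K_a γ d_w = 19.46 kPa; at base = 19.46 + K_a γ' × 5.3 = 37.19 kPa.
P₁ (0–3.3 m) = ½×19.46×3.3 = 32.10. P₂ (3.3–8.6 m) = ½(19.46+37.19)×5.3 = 150.1.
P_w = ½ γ_w h₂² = 0.5×9.81×5.3² = 137.8. Total = 32.10+150.1+137.8 = 320.0 kN/m.

320 kN/m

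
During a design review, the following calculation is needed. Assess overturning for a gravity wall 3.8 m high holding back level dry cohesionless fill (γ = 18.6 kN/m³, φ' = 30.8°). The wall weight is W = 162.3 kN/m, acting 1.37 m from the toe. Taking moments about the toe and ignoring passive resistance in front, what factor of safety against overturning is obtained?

K_a = tan²(45° − 30.8°/2) = 0.3227.
P_a = ½K_aγH² = 0.5×0.3227×18.6×3.8² = 43.34 kN/m, acting at H/3 = 1.267 m above the base.
Overturning moment M_o = P_a × H/3 = 43.34 × 1.267 = 54.89.
Resisting moment M_r = W × 1.37 = 162.3 × 1.37 = 222.4.
FS_overturning = M_r/M_o = 222.4/54.89 = 4.051.

4.05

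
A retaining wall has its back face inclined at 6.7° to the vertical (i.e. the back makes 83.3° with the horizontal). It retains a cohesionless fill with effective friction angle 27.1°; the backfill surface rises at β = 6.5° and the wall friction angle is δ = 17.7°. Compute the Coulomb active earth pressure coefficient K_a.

0.422

K_a = sin²(α+φ) / [sin²α · sin(α−δ) · (1 + √{sin(φ+δ)sin(φ−β) / (sin(α−δ)sin(α+β))})²].
With α = 83.3°, φ = 27.1°, δ = 17.7°, β = 6.5°: K_a = 0.4223.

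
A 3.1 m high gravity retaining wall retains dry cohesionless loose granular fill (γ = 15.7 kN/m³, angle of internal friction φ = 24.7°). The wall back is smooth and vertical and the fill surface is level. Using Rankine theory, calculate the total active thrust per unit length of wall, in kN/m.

31.0 kN/m

K_a = tan²(45° − φ/2) = 0.4106.
P_a = ½ K_a γ H² = 0.5 × 0.4106 × 15.7 × 3.1² = 30.97 kN/m.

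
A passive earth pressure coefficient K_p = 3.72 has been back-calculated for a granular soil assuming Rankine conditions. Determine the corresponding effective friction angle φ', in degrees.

K_p = (1+sin φ)/(1−sin φ) ⇒ sin φ = (K_p − 1)/(K_p + 1) = 0.5763.
φ = arcsin(0.5763) = 35.19°.

35.2°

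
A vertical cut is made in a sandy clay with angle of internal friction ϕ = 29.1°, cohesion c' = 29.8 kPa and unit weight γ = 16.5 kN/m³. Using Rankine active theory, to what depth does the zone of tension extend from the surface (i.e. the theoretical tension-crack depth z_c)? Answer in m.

K_a = tan²(45° − 29.1°/2) = 0.3456; √K_a = 0.5879.
The active pressure is zero where K_a γ z = 2c√K_a, so z_c = 2c/(γ√K_a) = 2×29.8/(16.5×0.5879) = 6.144 m.

6.14 m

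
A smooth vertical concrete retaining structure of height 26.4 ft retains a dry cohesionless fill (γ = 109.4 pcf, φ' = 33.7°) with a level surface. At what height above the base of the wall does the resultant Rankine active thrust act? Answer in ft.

K_a = 0.2863.
The pressure distribution is triangular, so the resultant acts at H/3 above the base = 26.4/3 = 8.800 ft.

8.80 ft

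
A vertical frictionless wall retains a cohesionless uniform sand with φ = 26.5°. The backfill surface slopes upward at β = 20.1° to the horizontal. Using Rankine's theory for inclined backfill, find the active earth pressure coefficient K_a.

K_a = cos β · (cos β − √(cos²β − cos²φ)) / (cos β + √(cos²β − cos²φ)).
cos β = 0.9391, cos φ = 0.8949, √(cos²β − cos²φ) = 0.2846.
K_a = 0.9391 × (0.9391 − 0.2846)/(0.9391 + 0.2846) = 0.5023.

0.502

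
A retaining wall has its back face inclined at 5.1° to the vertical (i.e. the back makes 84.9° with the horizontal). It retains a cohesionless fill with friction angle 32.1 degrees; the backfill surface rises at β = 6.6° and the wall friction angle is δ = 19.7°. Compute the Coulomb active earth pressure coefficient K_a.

K_a = sin²(α+φ) / [sin²α · sin(α−δ) · (1 + √{sin(φ+δ)sin(φ−β) / (sin(α−δ)sin(α+β))})²].
With α = 84.9°, φ = 32.1°, δ = 19.7°, β = 6.6°: K_a = 0.3398.

0.340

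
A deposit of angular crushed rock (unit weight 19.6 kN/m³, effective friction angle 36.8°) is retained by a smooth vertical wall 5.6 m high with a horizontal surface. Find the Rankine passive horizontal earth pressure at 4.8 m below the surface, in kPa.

K_p = (1 + sin φ)/(1 − sin φ) = 3.988.
σ_h = K_p γ z = 3.988 × 19.6 × 4.8 = 375.2 kPa.

375 kPa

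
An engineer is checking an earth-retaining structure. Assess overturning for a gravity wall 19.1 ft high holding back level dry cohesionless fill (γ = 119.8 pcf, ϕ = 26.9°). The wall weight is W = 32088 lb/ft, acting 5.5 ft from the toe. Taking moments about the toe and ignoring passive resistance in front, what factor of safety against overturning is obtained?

3.36

K_a = tan²(45° − 26.9°/2) = 0.3770.
P_a = ½K_aγH² = 0.5×0.3770×119.8×19.1² = 8238 lb/ft, acting at H/3 = 6.367 ft above the base.
Overturning moment M_o = P_a × H/3 = 8238 × 6.367 = 52450.
Resisting moment M_r = W × 5.5 = 32088 × 5.5 = 176500.
FS_overturning = M_r/M_o = 176500/52450 = 3.365.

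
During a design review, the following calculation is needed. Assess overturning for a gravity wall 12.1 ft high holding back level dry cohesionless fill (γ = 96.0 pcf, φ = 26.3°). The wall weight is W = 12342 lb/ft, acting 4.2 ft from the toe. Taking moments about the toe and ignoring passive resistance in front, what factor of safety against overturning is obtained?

K_a = tan²(45° − 26.3°/2) = 0.3859.
P_a = ½K_aγH² = 0.5×0.3859×96.0×12.1² = 2712 lb/ft, acting at H/3 = 4.033 ft above the base.
Overturning moment M_o = P_a × H/3 = 2712 × 4.033 = 10940.
Resisting moment M_r = W × 4.2 = 12342 × 4.2 = 51840.
FS_overturning = M_r/M_o = 51840/10940 = 4.739.

4.74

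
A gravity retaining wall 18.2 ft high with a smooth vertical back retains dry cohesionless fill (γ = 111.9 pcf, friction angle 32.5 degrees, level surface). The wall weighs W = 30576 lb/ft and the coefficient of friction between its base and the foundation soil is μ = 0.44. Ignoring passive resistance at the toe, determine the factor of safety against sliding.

K_a = tan²(45° − 32.5°/2) = 0.3010.
P_a = ½K_aγH² = 0.5×0.3010×111.9×18.2² = 5578 lb/ft, acting at H/3 = 6.067 ft above the base.
FS_sliding = μW / P_a = 0.44×30576 / 5578 = 2.412.

2.41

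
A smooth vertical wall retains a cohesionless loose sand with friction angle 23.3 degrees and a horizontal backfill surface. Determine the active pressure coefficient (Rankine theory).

K_a = tan²(45° − φ/2) = tan²(33.35°) = 0.4331.

0.433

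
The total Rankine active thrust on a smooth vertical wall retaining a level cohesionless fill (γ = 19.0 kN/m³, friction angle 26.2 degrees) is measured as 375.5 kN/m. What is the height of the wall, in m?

K_a = 0.3874. P_a = ½ K_a γ H² ⇒ H = √(2P_a/(K_a γ)).
H = √(2×375.5/(0.3874×19.0)) = 10.10 m.

10.1 m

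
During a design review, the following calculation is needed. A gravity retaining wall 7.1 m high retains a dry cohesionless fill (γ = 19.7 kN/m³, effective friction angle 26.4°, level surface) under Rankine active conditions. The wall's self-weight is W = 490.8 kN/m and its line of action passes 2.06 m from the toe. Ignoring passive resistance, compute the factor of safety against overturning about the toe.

2.24

K_a = tan²(45° − 26.4°/2) = 0.3844.
P_a = ½K_aγH² = 0.5×0.3844×19.7×7.1² = 190.9 kN/m, acting at H/3 = 2.367 m above the base.
Overturning moment M_o = P_a × H/3 = 190.9 × 2.367 = 451.8.
Resisting moment M_r = W × 2.06 = 490.8 × 2.06 = 1011.
FS_overturning = M_r/M_o = 1011/451.8 = 2.238.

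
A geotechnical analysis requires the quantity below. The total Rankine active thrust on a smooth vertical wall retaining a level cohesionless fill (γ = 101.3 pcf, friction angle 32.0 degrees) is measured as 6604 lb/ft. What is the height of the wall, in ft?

20.6 ft

K_a = 0.3073. P_a = ½ K_a γ H² ⇒ H = √(2P_a/(K_a γ)).
H = √(2×6604/(0.3073×101.3)) = 20.60 ft.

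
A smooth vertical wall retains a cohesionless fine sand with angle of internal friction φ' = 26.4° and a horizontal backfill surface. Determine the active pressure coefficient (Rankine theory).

0.384

K_a = tan²(45° − φ/2) = tan²(31.80°) = 0.3844.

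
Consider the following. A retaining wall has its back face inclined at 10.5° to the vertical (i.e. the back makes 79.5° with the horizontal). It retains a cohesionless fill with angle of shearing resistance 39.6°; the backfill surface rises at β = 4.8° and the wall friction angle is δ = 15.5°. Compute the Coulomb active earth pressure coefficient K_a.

K_a = sin²(α+φ) / [sin²α · sin(α−δ) · (1 + √{sin(φ+δ)sin(φ−β) / (sin(α−δ)sin(α+β))})²].
With α = 79.5°, φ = 39.6°, δ = 15.5°, β = 4.8°: K_a = 0.2958.

0.296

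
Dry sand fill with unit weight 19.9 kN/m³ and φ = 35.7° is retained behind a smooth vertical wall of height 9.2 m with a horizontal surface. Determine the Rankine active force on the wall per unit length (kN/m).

K_a = tan²(45° − φ/2) = 0.2630.
P_a = ½ K_a γ H² = 0.5 × 0.2630 × 19.9 × 9.2² = 221.5 kN/m.

221 kN/m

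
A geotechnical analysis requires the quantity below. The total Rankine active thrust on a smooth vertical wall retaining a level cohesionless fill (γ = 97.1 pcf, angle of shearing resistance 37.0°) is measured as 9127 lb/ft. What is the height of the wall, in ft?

27.5 ft

K_a = 0.2486. P_a = ½ K_a γ H² ⇒ H = √(2P_a/(K_a γ)).
H = √(2×9127/(0.2486×97.1)) = 27.50 ft.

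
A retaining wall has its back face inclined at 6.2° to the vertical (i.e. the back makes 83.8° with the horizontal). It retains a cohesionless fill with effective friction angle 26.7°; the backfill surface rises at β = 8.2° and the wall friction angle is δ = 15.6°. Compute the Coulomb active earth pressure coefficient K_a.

0.437

K_a = sin²(α+φ) / [sin²α · sin(α−δ) · (1 + √{sin(φ+δ)sin(φ−β) / (sin(α−δ)sin(α+β))})²].
With α = 83.8°, φ = 26.7°, δ = 15.6°, β = 8.2°: K_a = 0.4366.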